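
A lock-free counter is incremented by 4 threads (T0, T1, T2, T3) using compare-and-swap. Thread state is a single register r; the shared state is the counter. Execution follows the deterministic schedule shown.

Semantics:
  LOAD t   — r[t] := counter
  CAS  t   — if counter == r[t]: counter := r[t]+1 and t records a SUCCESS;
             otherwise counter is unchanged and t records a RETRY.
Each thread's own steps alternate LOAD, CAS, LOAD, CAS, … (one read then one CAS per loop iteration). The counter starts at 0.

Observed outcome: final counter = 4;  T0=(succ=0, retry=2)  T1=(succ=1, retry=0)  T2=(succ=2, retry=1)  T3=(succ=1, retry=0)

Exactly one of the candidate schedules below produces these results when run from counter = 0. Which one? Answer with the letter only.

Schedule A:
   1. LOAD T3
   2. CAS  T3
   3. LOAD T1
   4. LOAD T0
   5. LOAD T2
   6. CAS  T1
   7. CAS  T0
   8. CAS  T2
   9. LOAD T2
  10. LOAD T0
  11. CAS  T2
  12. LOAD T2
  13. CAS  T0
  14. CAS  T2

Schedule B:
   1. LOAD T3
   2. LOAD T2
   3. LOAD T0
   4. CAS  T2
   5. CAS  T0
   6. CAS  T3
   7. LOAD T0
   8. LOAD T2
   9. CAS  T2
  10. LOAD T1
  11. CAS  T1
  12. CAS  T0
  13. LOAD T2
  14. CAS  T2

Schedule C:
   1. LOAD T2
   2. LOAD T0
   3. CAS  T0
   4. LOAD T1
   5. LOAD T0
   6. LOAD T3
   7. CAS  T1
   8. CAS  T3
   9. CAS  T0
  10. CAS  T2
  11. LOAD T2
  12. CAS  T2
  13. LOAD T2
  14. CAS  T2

A

Run A:
   1) LOAD T3:  M=0  r_T3=0
   2) CAS  T3:  M=1  r_T3=0 ✓
   3) LOAD T1:  M=1  r_T1=1
   4) LOAD T0:  M=1  r_T0=1
   5) LOAD T2:  M=1  r_T2=1
   6) CAS  T1:  M=2  r_T1=1 ✓
   7) CAS  T0:  M=2  r_T0=1 ✗
   8) CAS  T2:  M=2  r_T2=1 ✗
   9) LOAD T2:  M=2  r_T2=2
  10) LOAD T0:  M=2  r_T0=2
  11) CAS  T2:  M=3  r_T2=2 ✓
  12) LOAD T2:  M=3  r_T2=3
  13) CAS  T0:  M=3  r_T0=2 ✗
  14) CAS  T2:  M=4  r_T2=3 ✓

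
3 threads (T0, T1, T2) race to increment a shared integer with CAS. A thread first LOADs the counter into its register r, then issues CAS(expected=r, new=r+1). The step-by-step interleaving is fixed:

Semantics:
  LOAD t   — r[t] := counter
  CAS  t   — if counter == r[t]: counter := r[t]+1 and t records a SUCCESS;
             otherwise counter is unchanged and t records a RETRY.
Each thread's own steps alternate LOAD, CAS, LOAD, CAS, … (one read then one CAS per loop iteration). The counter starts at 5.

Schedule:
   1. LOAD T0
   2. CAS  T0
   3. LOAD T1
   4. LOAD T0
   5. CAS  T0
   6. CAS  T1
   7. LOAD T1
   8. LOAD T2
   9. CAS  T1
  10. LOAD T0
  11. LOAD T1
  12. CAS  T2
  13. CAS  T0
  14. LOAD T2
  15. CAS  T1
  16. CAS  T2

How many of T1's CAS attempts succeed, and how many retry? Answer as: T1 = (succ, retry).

T1 = (1, 2)

step 1: T0 LOAD ⇒ load; ctr=5 reg=5
step 2: T0 CAS ⇒ ok; ctr=6 reg=5
step 3: T1 LOAD ⇒ load; ctr=6 reg=6
step 4: T0 LOAD ⇒ load; ctr=6 reg=6
step 5: T0 CAS ⇒ ok; ctr=7 reg=6
step 6: T1 CAS ⇒ retry; ctr=7 reg=6
step 7: T1 LOAD ⇒ load; ctr=7 reg=7
step 8: T2 LOAD ⇒ load; ctr=7 reg=7
step 9: T1 CAS ⇒ ok; ctr=8 reg=7
step 10: T0 LOAD ⇒ load; ctr=8 reg=8
step 11: T1 LOAD ⇒ load; ctr=8 reg=8
step 12: T2 CAS ⇒ retry; ctr=8 reg=7
step 13: T0 CAS ⇒ ok; ctr=9 reg=8
step 14: T2 LOAD ⇒ load; ctr=9 reg=9
step 15: T1 CAS ⇒ retry; ctr=9 reg=8
step 16: T2 CAS ⇒ ok; ctr=10 reg=9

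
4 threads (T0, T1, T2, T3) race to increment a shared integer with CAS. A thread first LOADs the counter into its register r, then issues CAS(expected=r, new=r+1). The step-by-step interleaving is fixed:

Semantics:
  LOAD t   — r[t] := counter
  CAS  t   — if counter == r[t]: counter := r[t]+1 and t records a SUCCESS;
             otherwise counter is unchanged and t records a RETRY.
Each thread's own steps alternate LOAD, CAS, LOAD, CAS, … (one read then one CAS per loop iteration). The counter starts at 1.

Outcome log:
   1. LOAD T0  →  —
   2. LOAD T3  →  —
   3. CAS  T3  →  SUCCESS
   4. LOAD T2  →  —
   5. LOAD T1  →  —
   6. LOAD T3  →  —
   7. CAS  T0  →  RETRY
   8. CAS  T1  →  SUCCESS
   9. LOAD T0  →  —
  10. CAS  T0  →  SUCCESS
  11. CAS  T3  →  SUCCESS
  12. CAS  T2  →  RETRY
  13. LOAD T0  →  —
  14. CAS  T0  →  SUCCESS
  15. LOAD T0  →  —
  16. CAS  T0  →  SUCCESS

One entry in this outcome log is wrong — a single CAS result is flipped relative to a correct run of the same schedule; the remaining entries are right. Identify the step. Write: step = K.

Re-executing:
[1] T0.load  rd  (counter 1, T0.r 1)
[2] T3.load  rd  (counter 1, T3.r 1)
[3] T3.cas  hit  (counter 2, T3.r 1)
[4] T2.load  rd  (counter 2, T2.r 2)
[5] T1.load  rd  (counter 2, T1.r 2)
[6] T3.load  rd  (counter 2, T3.r 2)
[7] T0.cas  miss  (counter 2, T0.r 1)
[8] T1.cas  hit  (counter 3, T1.r 2)
[9] T0.load  rd  (counter 3, T0.r 3)
[10] T0.cas  hit  (counter 4, T0.r 3)
[11] T3.cas  miss  (counter 4, T3.r 2)
[12] T2.cas  miss  (counter 4, T2.r 2)
[13] T0.load  rd  (counter 4, T0.r 4)
[14] T0.cas  hit  (counter 5, T0.r 4)
[15] T0.load  rd  (counter 5, T0.r 5)
[16] T0.cas  hit  (counter 6, T0.r 5)
Mismatch at 11.

step = 11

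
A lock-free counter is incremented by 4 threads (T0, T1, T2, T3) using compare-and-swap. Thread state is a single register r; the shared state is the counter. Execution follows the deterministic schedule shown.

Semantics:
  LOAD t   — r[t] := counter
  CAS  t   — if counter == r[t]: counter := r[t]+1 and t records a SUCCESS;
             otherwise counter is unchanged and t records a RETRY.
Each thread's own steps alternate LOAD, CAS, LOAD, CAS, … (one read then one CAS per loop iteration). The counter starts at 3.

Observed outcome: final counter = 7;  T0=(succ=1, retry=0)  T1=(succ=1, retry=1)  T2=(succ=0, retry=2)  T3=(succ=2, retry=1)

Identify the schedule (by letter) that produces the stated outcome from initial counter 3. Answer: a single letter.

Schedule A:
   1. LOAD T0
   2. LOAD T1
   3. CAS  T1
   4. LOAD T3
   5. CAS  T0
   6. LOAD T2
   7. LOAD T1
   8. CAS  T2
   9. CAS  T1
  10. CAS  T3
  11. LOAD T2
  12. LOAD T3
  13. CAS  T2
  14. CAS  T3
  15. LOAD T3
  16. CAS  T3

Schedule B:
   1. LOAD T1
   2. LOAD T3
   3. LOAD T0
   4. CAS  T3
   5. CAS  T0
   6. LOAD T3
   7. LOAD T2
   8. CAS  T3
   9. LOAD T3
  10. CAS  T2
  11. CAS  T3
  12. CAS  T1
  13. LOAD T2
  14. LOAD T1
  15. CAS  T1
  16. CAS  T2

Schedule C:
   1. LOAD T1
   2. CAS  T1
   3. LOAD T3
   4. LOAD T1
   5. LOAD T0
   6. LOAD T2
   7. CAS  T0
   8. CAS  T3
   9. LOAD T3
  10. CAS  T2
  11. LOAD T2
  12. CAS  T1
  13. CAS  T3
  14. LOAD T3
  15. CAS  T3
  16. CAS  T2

C

Run C:
T1 LOAD — after: cnt=3, r=3 — load
T1 CAS — after: cnt=4, r=3 — ok
T3 LOAD — after: cnt=4, r=4 — load
T1 LOAD — after: cnt=4, r=4 — load
T0 LOAD — after: cnt=4, r=4 — load
T2 LOAD — after: cnt=4, r=4 — load
T0 CAS — after: cnt=5, r=4 — ok
T3 CAS — after: cnt=5, r=4 — retry
T3 LOAD — after: cnt=5, r=5 — load
T2 CAS — after: cnt=5, r=4 — retry
T2 LOAD — after: cnt=5, r=5 — load
T1 CAS — after: cnt=5, r=4 — retry
T3 CAS — after: cnt=6, r=5 — ok
T3 LOAD — after: cnt=6, r=6 — load
T3 CAS — after: cnt=7, r=6 — ok
T2 CAS — after: cnt=7, r=5 — retry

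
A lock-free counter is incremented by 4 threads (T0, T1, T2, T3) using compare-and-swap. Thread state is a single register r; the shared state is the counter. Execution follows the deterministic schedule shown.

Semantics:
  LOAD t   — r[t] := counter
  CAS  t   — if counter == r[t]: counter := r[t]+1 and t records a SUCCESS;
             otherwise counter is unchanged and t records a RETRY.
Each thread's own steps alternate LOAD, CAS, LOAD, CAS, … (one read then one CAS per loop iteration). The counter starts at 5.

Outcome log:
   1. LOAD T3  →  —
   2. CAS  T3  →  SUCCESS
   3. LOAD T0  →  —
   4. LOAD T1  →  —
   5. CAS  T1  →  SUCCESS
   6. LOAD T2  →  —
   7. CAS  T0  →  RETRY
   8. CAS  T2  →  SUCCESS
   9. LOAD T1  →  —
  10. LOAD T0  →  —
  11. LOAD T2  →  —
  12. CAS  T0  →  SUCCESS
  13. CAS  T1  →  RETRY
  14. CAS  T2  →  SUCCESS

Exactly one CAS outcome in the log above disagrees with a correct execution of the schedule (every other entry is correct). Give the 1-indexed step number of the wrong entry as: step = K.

step = 14

Re-executing:
step 1: T3 LOAD ⇒ load; ctr=5 reg=5
step 2: T3 CAS ⇒ ok; ctr=6 reg=5
step 3: T0 LOAD ⇒ load; ctr=6 reg=6
step 4: T1 LOAD ⇒ load; ctr=6 reg=6
step 5: T1 CAS ⇒ ok; ctr=7 reg=6
step 6: T2 LOAD ⇒ load; ctr=7 reg=7
step 7: T0 CAS ⇒ retry; ctr=7 reg=6
step 8: T2 CAS ⇒ ok; ctr=8 reg=7
step 9: T1 LOAD ⇒ load; ctr=8 reg=8
step 10: T0 LOAD ⇒ load; ctr=8 reg=8
step 11: T2 LOAD ⇒ load; ctr=8 reg=8
step 12: T0 CAS ⇒ ok; ctr=9 reg=8
step 13: T1 CAS ⇒ retry; ctr=9 reg=8
step 14: T2 CAS ⇒ retry; ctr=9 reg=8
Mismatch at 14.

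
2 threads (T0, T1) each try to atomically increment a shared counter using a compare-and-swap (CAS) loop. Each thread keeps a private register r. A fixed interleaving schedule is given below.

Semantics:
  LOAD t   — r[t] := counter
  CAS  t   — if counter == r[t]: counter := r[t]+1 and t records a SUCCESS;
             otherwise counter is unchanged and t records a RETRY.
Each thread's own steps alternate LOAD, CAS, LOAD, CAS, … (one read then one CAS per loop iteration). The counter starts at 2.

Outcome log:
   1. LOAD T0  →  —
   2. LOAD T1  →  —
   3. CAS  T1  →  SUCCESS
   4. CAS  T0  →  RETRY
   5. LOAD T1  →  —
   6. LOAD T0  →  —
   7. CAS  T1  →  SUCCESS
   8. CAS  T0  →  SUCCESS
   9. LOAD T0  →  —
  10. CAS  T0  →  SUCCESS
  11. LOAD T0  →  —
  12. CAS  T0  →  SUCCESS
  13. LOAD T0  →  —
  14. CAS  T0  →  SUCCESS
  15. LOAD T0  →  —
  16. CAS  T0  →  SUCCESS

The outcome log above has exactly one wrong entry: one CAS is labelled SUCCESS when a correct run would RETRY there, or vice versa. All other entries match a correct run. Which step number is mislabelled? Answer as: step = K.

Correct run:
   1) LOAD T0:  M=2  r_T0=2
   2) LOAD T1:  M=2  r_T1=2
   3) CAS  T1:  M=3  r_T1=2 ✓
   4) CAS  T0:  M=3  r_T0=2 ✗
   5) LOAD T1:  M=3  r_T1=3
   6) LOAD T0:  M=3  r_T0=3
   7) CAS  T1:  M=4  r_T1=3 ✓
   8) CAS  T0:  M=4  r_T0=3 ✗
   9) LOAD T0:  M=4  r_T0=4
  10) CAS  T0:  M=5  r_T0=4 ✓
  11) LOAD T0:  M=5  r_T0=5
  12) CAS  T0:  M=6  r_T0=5 ✓
  13) LOAD T0:  M=6  r_T0=6
  14) CAS  T0:  M=7  r_T0=6 ✓
  15) LOAD T0:  M=7  r_T0=7
  16) CAS  T0:  M=8  r_T0=7 ✓
Mismatch at 8.

step = 8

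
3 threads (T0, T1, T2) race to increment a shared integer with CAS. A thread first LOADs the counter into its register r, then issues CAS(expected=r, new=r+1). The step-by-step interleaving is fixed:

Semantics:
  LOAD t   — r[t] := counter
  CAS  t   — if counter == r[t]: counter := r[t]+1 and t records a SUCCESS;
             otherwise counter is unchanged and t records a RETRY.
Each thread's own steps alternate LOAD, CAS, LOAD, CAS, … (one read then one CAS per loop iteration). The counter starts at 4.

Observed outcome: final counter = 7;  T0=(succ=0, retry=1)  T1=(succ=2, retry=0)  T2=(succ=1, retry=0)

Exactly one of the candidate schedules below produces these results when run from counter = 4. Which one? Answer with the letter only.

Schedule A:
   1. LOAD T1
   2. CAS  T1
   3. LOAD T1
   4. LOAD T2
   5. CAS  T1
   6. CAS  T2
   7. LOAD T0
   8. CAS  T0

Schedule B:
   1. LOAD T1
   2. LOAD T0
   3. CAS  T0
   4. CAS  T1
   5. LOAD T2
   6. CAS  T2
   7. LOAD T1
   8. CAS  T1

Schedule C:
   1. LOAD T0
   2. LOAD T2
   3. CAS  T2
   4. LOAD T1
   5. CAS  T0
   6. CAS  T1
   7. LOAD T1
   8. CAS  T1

Tracing schedule C:
step 1: T0 LOAD ⇒ load; ctr=4 reg=4
step 2: T2 LOAD ⇒ load; ctr=4 reg=4
step 3: T2 CAS ⇒ ok; ctr=5 reg=4
step 4: T1 LOAD ⇒ load; ctr=5 reg=5
step 5: T0 CAS ⇒ retry; ctr=5 reg=4
step 6: T1 CAS ⇒ ok; ctr=6 reg=5
step 7: T1 LOAD ⇒ load; ctr=6 reg=6
step 8: T1 CAS ⇒ ok; ctr=7 reg=6

C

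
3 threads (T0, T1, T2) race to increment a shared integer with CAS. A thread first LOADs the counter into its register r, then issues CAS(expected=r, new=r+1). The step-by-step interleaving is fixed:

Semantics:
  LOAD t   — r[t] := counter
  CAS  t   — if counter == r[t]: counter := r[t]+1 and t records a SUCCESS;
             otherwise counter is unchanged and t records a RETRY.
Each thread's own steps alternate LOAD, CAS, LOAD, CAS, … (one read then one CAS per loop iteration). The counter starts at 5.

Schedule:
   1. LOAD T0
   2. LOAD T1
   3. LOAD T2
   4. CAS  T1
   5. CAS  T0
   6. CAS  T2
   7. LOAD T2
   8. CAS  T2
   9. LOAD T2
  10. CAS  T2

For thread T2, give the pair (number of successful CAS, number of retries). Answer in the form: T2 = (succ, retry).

T2 = (2, 1)

[1] T0.load  rd  (counter 5, T0.r 5)
[2] T1.load  rd  (counter 5, T1.r 5)
[3] T2.load  rd  (counter 5, T2.r 5)
[4] T1.cas  hit  (counter 6, T1.r 5)
[5] T0.cas  miss  (counter 6, T0.r 5)
[6] T2.cas  miss  (counter 6, T2.r 5)
[7] T2.load  rd  (counter 6, T2.r 6)
[8] T2.cas  hit  (counter 7, T2.r 6)
[9] T2.load  rd  (counter 7, T2.r 7)
[10] T2.cas  hit  (counter 8, T2.r 7)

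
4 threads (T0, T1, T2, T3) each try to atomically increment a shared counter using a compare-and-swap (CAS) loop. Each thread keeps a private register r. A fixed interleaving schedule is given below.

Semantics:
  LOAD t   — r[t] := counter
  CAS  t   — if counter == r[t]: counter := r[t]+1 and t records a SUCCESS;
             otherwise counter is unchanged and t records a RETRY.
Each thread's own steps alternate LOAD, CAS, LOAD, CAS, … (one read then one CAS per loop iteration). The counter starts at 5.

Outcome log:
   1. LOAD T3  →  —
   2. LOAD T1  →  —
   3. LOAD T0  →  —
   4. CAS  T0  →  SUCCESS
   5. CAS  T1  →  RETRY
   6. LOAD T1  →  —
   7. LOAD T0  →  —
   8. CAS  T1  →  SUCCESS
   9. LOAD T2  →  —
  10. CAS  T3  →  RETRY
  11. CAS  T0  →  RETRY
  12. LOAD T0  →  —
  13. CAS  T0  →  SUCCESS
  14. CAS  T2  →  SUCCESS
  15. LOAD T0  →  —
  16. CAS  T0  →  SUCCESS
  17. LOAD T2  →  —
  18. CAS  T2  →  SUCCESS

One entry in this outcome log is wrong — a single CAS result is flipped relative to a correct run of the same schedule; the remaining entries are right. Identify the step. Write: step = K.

Correct run:
T3 LOAD — after: cnt=5, r=5 — load
T1 LOAD — after: cnt=5, r=5 — load
T0 LOAD — after: cnt=5, r=5 — load
T0 CAS — after: cnt=6, r=5 — ok
T1 CAS — after: cnt=6, r=5 — retry
T1 LOAD — after: cnt=6, r=6 — load
T0 LOAD — after: cnt=6, r=6 — load
T1 CAS — after: cnt=7, r=6 — ok
T2 LOAD — after: cnt=7, r=7 — load
T3 CAS — after: cnt=7, r=5 — retry
T0 CAS — after: cnt=7, r=6 — retry
T0 LOAD — after: cnt=7, r=7 — load
T0 CAS — after: cnt=8, r=7 — ok
T2 CAS — after: cnt=8, r=7 — retry
T0 LOAD — after: cnt=8, r=8 — load
T0 CAS — after: cnt=9, r=8 — ok
T2 LOAD — after: cnt=9, r=9 — load
T2 CAS — after: cnt=10, r=9 — ok
Mismatch at 14.

step = 14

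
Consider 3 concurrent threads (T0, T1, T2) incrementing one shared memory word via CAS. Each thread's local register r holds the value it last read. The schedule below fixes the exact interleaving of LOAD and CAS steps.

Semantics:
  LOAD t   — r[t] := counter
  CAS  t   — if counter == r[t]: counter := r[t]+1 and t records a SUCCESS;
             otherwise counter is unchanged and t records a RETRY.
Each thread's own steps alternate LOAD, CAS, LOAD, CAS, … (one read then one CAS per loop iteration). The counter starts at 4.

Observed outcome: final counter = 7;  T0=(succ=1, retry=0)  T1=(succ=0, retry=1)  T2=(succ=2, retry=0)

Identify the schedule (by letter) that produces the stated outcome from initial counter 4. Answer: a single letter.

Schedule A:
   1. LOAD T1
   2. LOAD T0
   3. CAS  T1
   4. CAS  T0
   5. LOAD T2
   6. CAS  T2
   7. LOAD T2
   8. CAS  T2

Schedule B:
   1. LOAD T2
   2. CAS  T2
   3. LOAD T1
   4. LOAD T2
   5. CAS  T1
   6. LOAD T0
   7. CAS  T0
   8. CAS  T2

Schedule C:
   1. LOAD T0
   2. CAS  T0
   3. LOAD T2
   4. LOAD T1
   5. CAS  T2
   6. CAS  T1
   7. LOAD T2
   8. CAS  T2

C

Run C:
[1] T0.load  rd  (counter 4, T0.r 4)
[2] T0.cas  hit  (counter 5, T0.r 4)
[3] T2.load  rd  (counter 5, T2.r 5)
[4] T1.load  rd  (counter 5, T1.r 5)
[5] T2.cas  hit  (counter 6, T2.r 5)
[6] T1.cas  miss  (counter 6, T1.r 5)
[7] T2.load  rd  (counter 6, T2.r 6)
[8] T2.cas  hit  (counter 7, T2.r 6)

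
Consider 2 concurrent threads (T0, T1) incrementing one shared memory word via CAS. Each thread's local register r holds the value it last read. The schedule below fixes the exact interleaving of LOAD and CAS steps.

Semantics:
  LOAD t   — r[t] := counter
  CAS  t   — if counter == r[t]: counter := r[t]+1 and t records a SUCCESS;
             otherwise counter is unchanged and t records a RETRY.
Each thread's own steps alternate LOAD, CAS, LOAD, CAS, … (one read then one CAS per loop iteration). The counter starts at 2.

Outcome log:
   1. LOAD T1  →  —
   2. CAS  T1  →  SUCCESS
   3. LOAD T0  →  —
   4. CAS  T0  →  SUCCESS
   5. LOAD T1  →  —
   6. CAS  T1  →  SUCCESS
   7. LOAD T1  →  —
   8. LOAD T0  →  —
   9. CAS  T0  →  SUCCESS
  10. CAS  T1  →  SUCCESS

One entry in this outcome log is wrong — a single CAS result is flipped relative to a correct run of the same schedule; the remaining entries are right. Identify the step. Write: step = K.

Re-executing:
step 1: T1 LOAD ⇒ load; ctr=2 reg=2
step 2: T1 CAS ⇒ ok; ctr=3 reg=2
step 3: T0 LOAD ⇒ load; ctr=3 reg=3
step 4: T0 CAS ⇒ ok; ctr=4 reg=3
step 5: T1 LOAD ⇒ load; ctr=4 reg=4
step 6: T1 CAS ⇒ ok; ctr=5 reg=4
step 7: T1 LOAD ⇒ load; ctr=5 reg=5
step 8: T0 LOAD ⇒ load; ctr=5 reg=5
step 9: T0 CAS ⇒ ok; ctr=6 reg=5
step 10: T1 CAS ⇒ retry; ctr=6 reg=5
Mismatch at 10.

step = 10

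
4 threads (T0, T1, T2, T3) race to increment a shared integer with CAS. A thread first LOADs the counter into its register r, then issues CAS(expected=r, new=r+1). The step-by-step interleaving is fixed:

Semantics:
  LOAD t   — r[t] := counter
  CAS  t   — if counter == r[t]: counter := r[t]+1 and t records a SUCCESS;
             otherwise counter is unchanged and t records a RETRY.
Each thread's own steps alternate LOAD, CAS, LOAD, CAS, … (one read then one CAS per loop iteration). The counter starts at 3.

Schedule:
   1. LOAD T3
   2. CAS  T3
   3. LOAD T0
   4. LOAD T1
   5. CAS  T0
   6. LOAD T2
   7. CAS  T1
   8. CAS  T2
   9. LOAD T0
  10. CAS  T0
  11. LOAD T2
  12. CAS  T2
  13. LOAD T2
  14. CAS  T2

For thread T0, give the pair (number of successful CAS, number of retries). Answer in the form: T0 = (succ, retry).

T0 = (2, 0)

1. LOAD T3 → mem=3 r[T3]=3 [LOAD]
2. CAS T3 → mem=4 r[T3]=3 [OK]
3. LOAD T0 → mem=4 r[T0]=4 [LOAD]
4. LOAD T1 → mem=4 r[T1]=4 [LOAD]
5. CAS T0 → mem=5 r[T0]=4 [OK]
6. LOAD T2 → mem=5 r[T2]=5 [LOAD]
7. CAS T1 → mem=5 r[T1]=4 [RETRY]
8. CAS T2 → mem=6 r[T2]=5 [OK]
9. LOAD T0 → mem=6 r[T0]=6 [LOAD]
10. CAS T0 → mem=7 r[T0]=6 [OK]
11. LOAD T2 → mem=7 r[T2]=7 [LOAD]
12. CAS T2 → mem=8 r[T2]=7 [OK]
13. LOAD T2 → mem=8 r[T2]=8 [LOAD]
14. CAS T2 → mem=9 r[T2]=8 [OK]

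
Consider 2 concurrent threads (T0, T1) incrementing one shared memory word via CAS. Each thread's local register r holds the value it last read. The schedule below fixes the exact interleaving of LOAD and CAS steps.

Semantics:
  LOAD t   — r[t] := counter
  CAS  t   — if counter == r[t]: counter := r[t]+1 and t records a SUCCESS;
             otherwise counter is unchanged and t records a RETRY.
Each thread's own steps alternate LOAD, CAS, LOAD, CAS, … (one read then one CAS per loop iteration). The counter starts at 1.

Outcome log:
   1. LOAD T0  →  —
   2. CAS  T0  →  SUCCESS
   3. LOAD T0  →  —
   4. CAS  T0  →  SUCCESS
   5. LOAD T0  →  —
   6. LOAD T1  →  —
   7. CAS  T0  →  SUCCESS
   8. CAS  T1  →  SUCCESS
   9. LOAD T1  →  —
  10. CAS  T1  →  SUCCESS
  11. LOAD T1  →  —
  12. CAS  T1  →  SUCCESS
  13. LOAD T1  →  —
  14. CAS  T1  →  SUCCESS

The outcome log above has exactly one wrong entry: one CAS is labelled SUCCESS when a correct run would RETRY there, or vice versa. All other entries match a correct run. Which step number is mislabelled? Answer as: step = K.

Reference trace:
1. LOAD T0 → mem=1 r[T0]=1 [LOAD]
2. CAS T0 → mem=2 r[T0]=1 [OK]
3. LOAD T0 → mem=2 r[T0]=2 [LOAD]
4. CAS T0 → mem=3 r[T0]=2 [OK]
5. LOAD T0 → mem=3 r[T0]=3 [LOAD]
6. LOAD T1 → mem=3 r[T1]=3 [LOAD]
7. CAS T0 → mem=4 r[T0]=3 [OK]
8. CAS T1 → mem=4 r[T1]=3 [RETRY]
9. LOAD T1 → mem=4 r[T1]=4 [LOAD]
10. CAS T1 → mem=5 r[T1]=4 [OK]
11. LOAD T1 → mem=5 r[T1]=5 [LOAD]
12. CAS T1 → mem=6 r[T1]=5 [OK]
13. LOAD T1 → mem=6 r[T1]=6 [LOAD]
14. CAS T1 → mem=7 r[T1]=6 [OK]
Mismatch at 8.

step = 8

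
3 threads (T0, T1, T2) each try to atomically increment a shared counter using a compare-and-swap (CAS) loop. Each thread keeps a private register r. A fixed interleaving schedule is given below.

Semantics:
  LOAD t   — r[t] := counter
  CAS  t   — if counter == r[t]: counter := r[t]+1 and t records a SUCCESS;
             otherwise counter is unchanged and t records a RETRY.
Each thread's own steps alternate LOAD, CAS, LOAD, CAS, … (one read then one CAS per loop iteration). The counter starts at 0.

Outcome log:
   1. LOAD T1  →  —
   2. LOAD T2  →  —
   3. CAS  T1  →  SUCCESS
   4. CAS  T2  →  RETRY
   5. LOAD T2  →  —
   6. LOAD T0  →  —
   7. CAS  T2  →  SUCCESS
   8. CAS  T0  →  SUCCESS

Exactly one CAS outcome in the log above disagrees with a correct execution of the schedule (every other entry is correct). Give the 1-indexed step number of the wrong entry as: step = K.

step = 8

Reference trace:
T1 LOAD — after: cnt=0, r=0 — load
T2 LOAD — after: cnt=0, r=0 — load
T1 CAS — after: cnt=1, r=0 — ok
T2 CAS — after: cnt=1, r=0 — retry
T2 LOAD — after: cnt=1, r=1 — load
T0 LOAD — after: cnt=1, r=1 — load
T2 CAS — after: cnt=2, r=1 — ok
T0 CAS — after: cnt=2, r=1 — retry
Log disagrees first at step 8.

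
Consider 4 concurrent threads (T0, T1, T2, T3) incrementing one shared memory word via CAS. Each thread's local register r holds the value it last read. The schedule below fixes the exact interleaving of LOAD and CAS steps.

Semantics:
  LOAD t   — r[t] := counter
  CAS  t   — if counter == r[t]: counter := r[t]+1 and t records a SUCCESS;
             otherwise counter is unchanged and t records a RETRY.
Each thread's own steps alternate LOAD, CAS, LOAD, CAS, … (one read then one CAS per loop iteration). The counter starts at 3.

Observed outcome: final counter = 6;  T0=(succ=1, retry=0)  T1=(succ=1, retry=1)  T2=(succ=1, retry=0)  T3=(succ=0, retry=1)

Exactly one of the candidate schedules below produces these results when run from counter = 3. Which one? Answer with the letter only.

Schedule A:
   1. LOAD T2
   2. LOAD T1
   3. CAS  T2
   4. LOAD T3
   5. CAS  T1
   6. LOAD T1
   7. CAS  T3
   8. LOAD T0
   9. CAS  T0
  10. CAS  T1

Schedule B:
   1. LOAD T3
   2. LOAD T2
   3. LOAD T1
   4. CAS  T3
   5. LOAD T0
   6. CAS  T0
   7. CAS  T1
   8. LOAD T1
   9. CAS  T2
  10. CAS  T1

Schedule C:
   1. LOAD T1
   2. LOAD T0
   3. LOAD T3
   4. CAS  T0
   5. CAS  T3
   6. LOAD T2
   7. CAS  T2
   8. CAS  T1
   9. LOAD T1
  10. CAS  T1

Run C:
step 1: T1 LOAD ⇒ load; ctr=3 reg=3
step 2: T0 LOAD ⇒ load; ctr=3 reg=3
step 3: T3 LOAD ⇒ load; ctr=3 reg=3
step 4: T0 CAS ⇒ ok; ctr=4 reg=3
step 5: T3 CAS ⇒ retry; ctr=4 reg=3
step 6: T2 LOAD ⇒ load; ctr=4 reg=4
step 7: T2 CAS ⇒ ok; ctr=5 reg=4
step 8: T1 CAS ⇒ retry; ctr=5 reg=3
step 9: T1 LOAD ⇒ load; ctr=5 reg=5
step 10: T1 CAS ⇒ ok; ctr=6 reg=5

C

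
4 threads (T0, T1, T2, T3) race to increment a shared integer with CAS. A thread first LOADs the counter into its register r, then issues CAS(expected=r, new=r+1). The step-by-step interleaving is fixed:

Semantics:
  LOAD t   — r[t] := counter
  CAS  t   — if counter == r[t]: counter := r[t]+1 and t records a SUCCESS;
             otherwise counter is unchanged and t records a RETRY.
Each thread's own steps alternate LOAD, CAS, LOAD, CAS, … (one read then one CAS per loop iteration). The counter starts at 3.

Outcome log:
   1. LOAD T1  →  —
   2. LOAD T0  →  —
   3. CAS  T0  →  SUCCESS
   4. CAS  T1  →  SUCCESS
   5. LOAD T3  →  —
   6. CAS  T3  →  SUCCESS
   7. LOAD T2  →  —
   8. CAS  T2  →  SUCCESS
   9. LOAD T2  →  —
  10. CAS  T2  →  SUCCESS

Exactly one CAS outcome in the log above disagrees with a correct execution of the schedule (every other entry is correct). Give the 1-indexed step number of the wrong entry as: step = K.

Reference trace:
[1] T1.load  rd  (counter 3, T1.r 3)
[2] T0.load  rd  (counter 3, T0.r 3)
[3] T0.cas  hit  (counter 4, T0.r 3)
[4] T1.cas  miss  (counter 4, T1.r 3)
[5] T3.load  rd  (counter 4, T3.r 4)
[6] T3.cas  hit  (counter 5, T3.r 4)
[7] T2.load  rd  (counter 5, T2.r 5)
[8] T2.cas  hit  (counter 6, T2.r 5)
[9] T2.load  rd  (counter 6, T2.r 6)
[10] T2.cas  hit  (counter 7, T2.r 6)
Mismatch at 4.

step = 4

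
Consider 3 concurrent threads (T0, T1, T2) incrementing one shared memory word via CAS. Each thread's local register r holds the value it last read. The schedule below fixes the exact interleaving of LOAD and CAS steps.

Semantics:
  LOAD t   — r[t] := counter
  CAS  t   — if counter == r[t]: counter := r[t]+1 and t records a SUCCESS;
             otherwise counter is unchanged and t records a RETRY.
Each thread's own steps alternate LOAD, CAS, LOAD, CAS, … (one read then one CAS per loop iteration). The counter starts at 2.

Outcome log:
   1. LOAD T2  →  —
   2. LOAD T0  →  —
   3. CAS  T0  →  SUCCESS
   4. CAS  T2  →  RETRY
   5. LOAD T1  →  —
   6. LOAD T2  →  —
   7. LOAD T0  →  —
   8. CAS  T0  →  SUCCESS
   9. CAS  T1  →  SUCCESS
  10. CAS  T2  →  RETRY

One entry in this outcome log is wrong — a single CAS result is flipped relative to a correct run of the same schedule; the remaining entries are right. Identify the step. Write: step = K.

step = 9

Correct run:
[1] T2.load  rd  (counter 2, T2.r 2)
[2] T0.load  rd  (counter 2, T0.r 2)
[3] T0.cas  hit  (counter 3, T0.r 2)
[4] T2.cas  miss  (counter 3, T2.r 2)
[5] T1.load  rd  (counter 3, T1.r 3)
[6] T2.load  rd  (counter 3, T2.r 3)
[7] T0.load  rd  (counter 3, T0.r 3)
[8] T0.cas  hit  (counter 4, T0.r 3)
[9] T1.cas  miss  (counter 4, T1.r 3)
[10] T2.cas  miss  (counter 4, T2.r 3)
Mismatch at 9.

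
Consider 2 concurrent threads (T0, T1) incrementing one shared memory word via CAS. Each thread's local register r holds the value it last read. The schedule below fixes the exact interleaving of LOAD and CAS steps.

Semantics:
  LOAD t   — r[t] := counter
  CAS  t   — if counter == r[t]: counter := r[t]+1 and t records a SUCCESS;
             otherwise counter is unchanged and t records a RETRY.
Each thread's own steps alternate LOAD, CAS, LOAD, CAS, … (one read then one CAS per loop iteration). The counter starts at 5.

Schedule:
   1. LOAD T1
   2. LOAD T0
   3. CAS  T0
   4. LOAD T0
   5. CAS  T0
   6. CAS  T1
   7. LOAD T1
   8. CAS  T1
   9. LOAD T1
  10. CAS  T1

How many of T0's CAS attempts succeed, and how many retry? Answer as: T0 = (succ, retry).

T0 = (2, 0)

#1 T1 reads 5
#2 T0 reads 5
#3 T0 CAS(5→6) writes; counter now 6
#4 T0 reads 6
#5 T0 CAS(6→7) writes; counter now 7
#6 T1 CAS(5→6) fails; counter now 7
#7 T1 reads 7
#8 T1 CAS(7→8) writes; counter now 8
#9 T1 reads 8
#10 T1 CAS(8→9) writes; counter now 9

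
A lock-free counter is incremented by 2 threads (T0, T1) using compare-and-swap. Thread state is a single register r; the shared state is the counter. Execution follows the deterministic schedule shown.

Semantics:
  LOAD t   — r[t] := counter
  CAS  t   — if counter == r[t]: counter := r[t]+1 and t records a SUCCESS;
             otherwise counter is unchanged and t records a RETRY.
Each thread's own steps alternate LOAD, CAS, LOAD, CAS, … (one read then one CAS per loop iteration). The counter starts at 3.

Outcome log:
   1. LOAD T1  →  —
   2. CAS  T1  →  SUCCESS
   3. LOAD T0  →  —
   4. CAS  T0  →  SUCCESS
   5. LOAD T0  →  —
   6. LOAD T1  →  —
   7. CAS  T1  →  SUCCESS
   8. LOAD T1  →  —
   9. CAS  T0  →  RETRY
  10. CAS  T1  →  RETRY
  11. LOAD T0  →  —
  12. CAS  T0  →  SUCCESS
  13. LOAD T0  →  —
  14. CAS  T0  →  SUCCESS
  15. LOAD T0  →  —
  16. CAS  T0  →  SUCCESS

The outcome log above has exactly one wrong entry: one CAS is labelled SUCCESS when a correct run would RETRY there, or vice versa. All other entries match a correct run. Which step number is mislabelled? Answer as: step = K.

step = 10

Reference trace:
step 1: T1 LOAD ⇒ load; ctr=3 reg=3
step 2: T1 CAS ⇒ ok; ctr=4 reg=3
step 3: T0 LOAD ⇒ load; ctr=4 reg=4
step 4: T0 CAS ⇒ ok; ctr=5 reg=4
step 5: T0 LOAD ⇒ load; ctr=5 reg=5
step 6: T1 LOAD ⇒ load; ctr=5 reg=5
step 7: T1 CAS ⇒ ok; ctr=6 reg=5
step 8: T1 LOAD ⇒ load; ctr=6 reg=6
step 9: T0 CAS ⇒ retry; ctr=6 reg=5
step 10: T1 CAS ⇒ ok; ctr=7 reg=6
step 11: T0 LOAD ⇒ load; ctr=7 reg=7
step 12: T0 CAS ⇒ ok; ctr=8 reg=7
step 13: T0 LOAD ⇒ load; ctr=8 reg=8
step 14: T0 CAS ⇒ ok; ctr=9 reg=8
step 15: T0 LOAD ⇒ load; ctr=9 reg=9
step 16: T0 CAS ⇒ ok; ctr=10 reg=9
Log disagrees first at step 10.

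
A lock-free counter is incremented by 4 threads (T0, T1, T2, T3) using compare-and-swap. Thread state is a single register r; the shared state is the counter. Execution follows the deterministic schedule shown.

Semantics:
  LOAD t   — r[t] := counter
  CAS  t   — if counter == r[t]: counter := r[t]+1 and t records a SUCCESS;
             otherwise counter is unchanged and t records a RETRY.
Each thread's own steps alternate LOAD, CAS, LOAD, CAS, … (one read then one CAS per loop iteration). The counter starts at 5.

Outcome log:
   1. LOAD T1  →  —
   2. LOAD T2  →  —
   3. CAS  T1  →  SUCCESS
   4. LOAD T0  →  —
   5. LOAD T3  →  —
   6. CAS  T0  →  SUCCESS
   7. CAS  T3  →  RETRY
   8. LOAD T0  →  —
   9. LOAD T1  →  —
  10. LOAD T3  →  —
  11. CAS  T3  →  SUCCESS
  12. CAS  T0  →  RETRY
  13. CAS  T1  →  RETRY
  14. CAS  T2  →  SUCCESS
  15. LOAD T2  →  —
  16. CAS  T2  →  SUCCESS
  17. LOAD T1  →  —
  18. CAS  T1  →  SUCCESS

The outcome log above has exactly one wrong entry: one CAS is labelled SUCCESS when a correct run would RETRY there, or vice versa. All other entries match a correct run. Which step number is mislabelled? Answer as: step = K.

Reference trace:
T1 LOAD — after: cnt=5, r=5 — load
T2 LOAD — after: cnt=5, r=5 — load
T1 CAS — after: cnt=6, r=5 — ok
T0 LOAD — after: cnt=6, r=6 — load
T3 LOAD — after: cnt=6, r=6 — load
T0 CAS — after: cnt=7, r=6 — ok
T3 CAS — after: cnt=7, r=6 — retry
T0 LOAD — after: cnt=7, r=7 — load
T1 LOAD — after: cnt=7, r=7 — load
T3 LOAD — after: cnt=7, r=7 — load
T3 CAS — after: cnt=8, r=7 — ok
T0 CAS — after: cnt=8, r=7 — retry
T1 CAS — after: cnt=8, r=7 — retry
T2 CAS — after: cnt=8, r=5 — retry
T2 LOAD — after: cnt=8, r=8 — load
T2 CAS — after: cnt=9, r=8 — ok
T1 LOAD — after: cnt=9, r=9 — load
T1 CAS — after: cnt=10, r=9 — ok
Mismatch at 14.

step = 14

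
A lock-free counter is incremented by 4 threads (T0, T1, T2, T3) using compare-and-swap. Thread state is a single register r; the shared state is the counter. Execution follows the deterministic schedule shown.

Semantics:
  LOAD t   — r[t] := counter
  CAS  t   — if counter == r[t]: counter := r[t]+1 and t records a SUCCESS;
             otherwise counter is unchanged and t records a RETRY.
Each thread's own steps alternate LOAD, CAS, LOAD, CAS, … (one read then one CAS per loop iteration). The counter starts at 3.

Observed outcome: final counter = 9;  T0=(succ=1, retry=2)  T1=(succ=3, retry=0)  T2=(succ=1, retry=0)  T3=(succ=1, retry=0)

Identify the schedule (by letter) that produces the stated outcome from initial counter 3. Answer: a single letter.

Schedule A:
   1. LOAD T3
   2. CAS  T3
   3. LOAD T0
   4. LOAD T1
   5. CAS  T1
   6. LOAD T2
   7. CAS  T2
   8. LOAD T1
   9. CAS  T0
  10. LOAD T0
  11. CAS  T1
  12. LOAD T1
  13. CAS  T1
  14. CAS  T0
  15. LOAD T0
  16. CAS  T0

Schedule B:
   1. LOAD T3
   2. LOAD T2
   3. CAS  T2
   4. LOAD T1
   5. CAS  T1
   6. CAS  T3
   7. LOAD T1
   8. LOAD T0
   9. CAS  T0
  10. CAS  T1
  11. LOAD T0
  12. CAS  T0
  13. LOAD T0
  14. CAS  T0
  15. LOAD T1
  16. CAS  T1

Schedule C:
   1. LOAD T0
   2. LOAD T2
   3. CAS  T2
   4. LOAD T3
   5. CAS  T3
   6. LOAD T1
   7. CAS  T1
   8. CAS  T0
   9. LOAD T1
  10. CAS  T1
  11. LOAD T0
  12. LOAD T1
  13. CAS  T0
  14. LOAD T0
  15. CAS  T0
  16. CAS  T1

A

Tracing schedule A:
1. LOAD T3 → mem=3 r[T3]=3 [LOAD]
2. CAS T3 → mem=4 r[T3]=3 [OK]
3. LOAD T0 → mem=4 r[T0]=4 [LOAD]
4. LOAD T1 → mem=4 r[T1]=4 [LOAD]
5. CAS T1 → mem=5 r[T1]=4 [OK]
6. LOAD T2 → mem=5 r[T2]=5 [LOAD]
7. CAS T2 → mem=6 r[T2]=5 [OK]
8. LOAD T1 → mem=6 r[T1]=6 [LOAD]
9. CAS T0 → mem=6 r[T0]=4 [RETRY]
10. LOAD T0 → mem=6 r[T0]=6 [LOAD]
11. CAS T1 → mem=7 r[T1]=6 [OK]
12. LOAD T1 → mem=7 r[T1]=7 [LOAD]
13. CAS T1 → mem=8 r[T1]=7 [OK]
14. CAS T0 → mem=8 r[T0]=6 [RETRY]
15. LOAD T0 → mem=8 r[T0]=8 [LOAD]
16. CAS T0 → mem=9 r[T0]=8 [OK]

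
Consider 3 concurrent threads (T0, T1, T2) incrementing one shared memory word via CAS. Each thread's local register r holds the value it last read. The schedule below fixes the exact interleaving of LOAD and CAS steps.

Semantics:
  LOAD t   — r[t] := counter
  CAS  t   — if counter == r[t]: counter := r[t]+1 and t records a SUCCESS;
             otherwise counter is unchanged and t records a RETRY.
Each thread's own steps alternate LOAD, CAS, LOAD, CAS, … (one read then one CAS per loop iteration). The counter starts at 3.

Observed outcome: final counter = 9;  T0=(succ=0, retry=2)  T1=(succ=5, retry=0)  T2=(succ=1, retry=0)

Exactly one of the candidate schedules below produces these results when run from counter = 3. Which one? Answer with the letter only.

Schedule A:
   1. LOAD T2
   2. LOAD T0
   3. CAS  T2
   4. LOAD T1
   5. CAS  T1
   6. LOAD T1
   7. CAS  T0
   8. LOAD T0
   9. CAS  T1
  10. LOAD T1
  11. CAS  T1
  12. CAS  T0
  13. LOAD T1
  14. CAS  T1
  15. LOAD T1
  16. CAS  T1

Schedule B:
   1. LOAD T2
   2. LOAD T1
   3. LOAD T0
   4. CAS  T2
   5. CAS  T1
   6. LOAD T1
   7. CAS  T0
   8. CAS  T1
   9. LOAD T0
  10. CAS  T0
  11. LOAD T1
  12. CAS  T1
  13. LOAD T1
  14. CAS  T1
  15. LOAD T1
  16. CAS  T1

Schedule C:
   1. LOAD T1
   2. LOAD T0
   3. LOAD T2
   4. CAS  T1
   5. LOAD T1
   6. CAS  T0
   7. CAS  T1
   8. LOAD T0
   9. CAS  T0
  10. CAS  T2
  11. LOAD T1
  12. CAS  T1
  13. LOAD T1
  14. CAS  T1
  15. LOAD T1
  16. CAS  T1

A

Tracing schedule A:
step 1: T2 LOAD ⇒ load; ctr=3 reg=3
step 2: T0 LOAD ⇒ load; ctr=3 reg=3
step 3: T2 CAS ⇒ ok; ctr=4 reg=3
step 4: T1 LOAD ⇒ load; ctr=4 reg=4
step 5: T1 CAS ⇒ ok; ctr=5 reg=4
step 6: T1 LOAD ⇒ load; ctr=5 reg=5
step 7: T0 CAS ⇒ retry; ctr=5 reg=3
step 8: T0 LOAD ⇒ load; ctr=5 reg=5
step 9: T1 CAS ⇒ ok; ctr=6 reg=5
step 10: T1 LOAD ⇒ load; ctr=6 reg=6
step 11: T1 CAS ⇒ ok; ctr=7 reg=6
step 12: T0 CAS ⇒ retry; ctr=7 reg=5
step 13: T1 LOAD ⇒ load; ctr=7 reg=7
step 14: T1 CAS ⇒ ok; ctr=8 reg=7
step 15: T1 LOAD ⇒ load; ctr=8 reg=8
step 16: T1 CAS ⇒ ok; ctr=9 reg=8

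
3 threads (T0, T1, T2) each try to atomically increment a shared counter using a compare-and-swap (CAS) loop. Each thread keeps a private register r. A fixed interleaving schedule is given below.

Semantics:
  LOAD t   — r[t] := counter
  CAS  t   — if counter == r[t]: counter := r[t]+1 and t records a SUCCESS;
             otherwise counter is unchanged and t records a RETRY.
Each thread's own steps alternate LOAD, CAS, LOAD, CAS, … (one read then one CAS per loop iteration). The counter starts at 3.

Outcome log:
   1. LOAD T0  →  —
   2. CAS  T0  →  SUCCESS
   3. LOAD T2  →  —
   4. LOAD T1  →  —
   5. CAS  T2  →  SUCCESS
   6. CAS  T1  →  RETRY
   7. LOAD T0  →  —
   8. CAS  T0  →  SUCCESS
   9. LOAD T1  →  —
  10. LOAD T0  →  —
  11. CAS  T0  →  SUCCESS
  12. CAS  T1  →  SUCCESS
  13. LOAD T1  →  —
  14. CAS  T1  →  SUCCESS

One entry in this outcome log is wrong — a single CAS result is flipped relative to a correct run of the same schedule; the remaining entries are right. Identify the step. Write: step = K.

step = 12

Re-executing:
#1 T0 reads 3
#2 T0 CAS(3→4) writes; counter now 4
#3 T2 reads 4
#4 T1 reads 4
#5 T2 CAS(4→5) writes; counter now 5
#6 T1 CAS(4→5) fails; counter now 5
#7 T0 reads 5
#8 T0 CAS(5→6) writes; counter now 6
#9 T1 reads 6
#10 T0 reads 6
#11 T0 CAS(6→7) writes; counter now 7
#12 T1 CAS(6→7) fails; counter now 7
#13 T1 reads 7
#14 T1 CAS(7→8) writes; counter now 8
Mismatch at 12.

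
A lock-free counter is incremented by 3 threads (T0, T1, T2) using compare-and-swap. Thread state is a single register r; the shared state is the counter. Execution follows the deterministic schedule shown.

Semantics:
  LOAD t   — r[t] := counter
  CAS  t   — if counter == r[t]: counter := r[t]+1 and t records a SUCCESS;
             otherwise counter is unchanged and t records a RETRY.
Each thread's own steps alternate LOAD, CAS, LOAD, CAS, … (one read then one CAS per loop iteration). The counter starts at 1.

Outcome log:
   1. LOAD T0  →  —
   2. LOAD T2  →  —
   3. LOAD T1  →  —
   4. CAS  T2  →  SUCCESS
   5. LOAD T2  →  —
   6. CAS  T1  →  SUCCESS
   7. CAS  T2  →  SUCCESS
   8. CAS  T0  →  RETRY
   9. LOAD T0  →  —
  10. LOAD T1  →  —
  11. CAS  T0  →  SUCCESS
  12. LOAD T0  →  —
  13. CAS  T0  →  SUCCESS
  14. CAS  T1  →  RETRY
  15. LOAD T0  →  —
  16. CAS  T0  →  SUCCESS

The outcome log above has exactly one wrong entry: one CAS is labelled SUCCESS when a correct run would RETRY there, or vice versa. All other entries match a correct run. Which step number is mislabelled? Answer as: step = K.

Re-executing:
T0 LOAD — after: cnt=1, r=1 — load
T2 LOAD — after: cnt=1, r=1 — load
T1 LOAD — after: cnt=1, r=1 — load
T2 CAS — after: cnt=2, r=1 — ok
T2 LOAD — after: cnt=2, r=2 — load
T1 CAS — after: cnt=2, r=1 — retry
T2 CAS — after: cnt=3, r=2 — ok
T0 CAS — after: cnt=3, r=1 — retry
T0 LOAD — after: cnt=3, r=3 — load
T1 LOAD — after: cnt=3, r=3 — load
T0 CAS — after: cnt=4, r=3 — ok
T0 LOAD — after: cnt=4, r=4 — load
T0 CAS — after: cnt=5, r=4 — ok
T1 CAS — after: cnt=5, r=3 — retry
T0 LOAD — after: cnt=5, r=5 — load
T0 CAS — after: cnt=6, r=5 — ok
Flip is step 6.

step = 6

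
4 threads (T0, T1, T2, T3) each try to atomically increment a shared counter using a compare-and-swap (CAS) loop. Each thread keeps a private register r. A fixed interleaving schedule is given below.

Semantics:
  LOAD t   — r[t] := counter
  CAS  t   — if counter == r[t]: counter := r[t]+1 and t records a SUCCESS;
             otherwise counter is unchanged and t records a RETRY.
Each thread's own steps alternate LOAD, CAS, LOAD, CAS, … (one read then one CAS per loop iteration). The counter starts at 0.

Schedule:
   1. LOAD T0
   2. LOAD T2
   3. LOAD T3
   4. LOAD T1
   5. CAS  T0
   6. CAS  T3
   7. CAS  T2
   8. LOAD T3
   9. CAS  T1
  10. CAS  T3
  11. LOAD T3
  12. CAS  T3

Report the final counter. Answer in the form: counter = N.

counter = 3

1. LOAD T0 → mem=0 r[T0]=0 [LOAD]
2. LOAD T2 → mem=0 r[T2]=0 [LOAD]
3. LOAD T3 → mem=0 r[T3]=0 [LOAD]
4. LOAD T1 → mem=0 r[T1]=0 [LOAD]
5. CAS T0 → mem=1 r[T0]=0 [OK]
6. CAS T3 → mem=1 r[T3]=0 [RETRY]
7. CAS T2 → mem=1 r[T2]=0 [RETRY]
8. LOAD T3 → mem=1 r[T3]=1 [LOAD]
9. CAS T1 → mem=1 r[T1]=0 [RETRY]
10. CAS T3 → mem=2 r[T3]=1 [OK]
11. LOAD T3 → mem=2 r[T3]=2 [LOAD]
12. CAS T3 → mem=3 r[T3]=2 [OK]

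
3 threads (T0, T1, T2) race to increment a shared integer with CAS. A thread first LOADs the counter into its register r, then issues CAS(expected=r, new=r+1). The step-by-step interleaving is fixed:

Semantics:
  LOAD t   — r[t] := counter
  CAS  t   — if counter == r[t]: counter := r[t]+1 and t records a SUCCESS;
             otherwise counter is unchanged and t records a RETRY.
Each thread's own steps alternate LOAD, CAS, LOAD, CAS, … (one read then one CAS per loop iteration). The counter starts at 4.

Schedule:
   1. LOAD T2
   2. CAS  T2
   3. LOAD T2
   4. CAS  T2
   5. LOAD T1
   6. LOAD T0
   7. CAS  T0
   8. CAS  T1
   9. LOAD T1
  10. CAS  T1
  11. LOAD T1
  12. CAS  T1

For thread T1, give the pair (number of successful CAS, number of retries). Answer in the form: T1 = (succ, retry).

T1 = (2, 1)

1. LOAD T2 → mem=4 r[T2]=4 [LOAD]
2. CAS T2 → mem=5 r[T2]=4 [OK]
3. LOAD T2 → mem=5 r[T2]=5 [LOAD]
4. CAS T2 → mem=6 r[T2]=5 [OK]
5. LOAD T1 → mem=6 r[T1]=6 [LOAD]
6. LOAD T0 → mem=6 r[T0]=6 [LOAD]
7. CAS T0 → mem=7 r[T0]=6 [OK]
8. CAS T1 → mem=7 r[T1]=6 [RETRY]
9. LOAD T1 → mem=7 r[T1]=7 [LOAD]
10. CAS T1 → mem=8 r[T1]=7 [OK]
11. LOAD T1 → mem=8 r[T1]=8 [LOAD]
12. CAS T1 → mem=9 r[T1]=8 [OK]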